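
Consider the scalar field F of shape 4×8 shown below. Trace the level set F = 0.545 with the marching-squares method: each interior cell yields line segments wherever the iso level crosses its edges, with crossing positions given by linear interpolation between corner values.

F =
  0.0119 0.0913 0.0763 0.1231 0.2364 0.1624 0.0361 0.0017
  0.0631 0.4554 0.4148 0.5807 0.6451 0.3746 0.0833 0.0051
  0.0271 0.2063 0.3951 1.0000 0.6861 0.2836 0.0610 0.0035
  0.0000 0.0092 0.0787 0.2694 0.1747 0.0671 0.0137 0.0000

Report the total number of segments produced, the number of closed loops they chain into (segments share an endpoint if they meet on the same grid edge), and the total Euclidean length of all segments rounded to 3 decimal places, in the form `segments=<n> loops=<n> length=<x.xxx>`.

cell (0,2): code 0100 → (0.922,3.000)–(1.000,2.785)
cell (0,3): code 1100 → (0.755,4.000)–(0.922,3.000)
cell (0,4): code 1000 → (1.000,4.370)–(0.755,4.000)
cell (1,2): code 0110 → (1.000,2.785)–(2.000,2.248)
cell (1,4): code 1001 → (2.000,4.351)–(1.000,4.370)
cell (2,2): code 0010 → (2.000,2.248)–(2.623,3.000)
cell (2,3): code 0011 → (2.623,3.000)–(2.276,4.000)
cell (2,4): code 0001 → (2.276,4.000)–(2.000,4.351)
total: 8 segments, chained into 1 closed loop(s), length Σ = 6.302857

segments=8 loops=1 length=6.303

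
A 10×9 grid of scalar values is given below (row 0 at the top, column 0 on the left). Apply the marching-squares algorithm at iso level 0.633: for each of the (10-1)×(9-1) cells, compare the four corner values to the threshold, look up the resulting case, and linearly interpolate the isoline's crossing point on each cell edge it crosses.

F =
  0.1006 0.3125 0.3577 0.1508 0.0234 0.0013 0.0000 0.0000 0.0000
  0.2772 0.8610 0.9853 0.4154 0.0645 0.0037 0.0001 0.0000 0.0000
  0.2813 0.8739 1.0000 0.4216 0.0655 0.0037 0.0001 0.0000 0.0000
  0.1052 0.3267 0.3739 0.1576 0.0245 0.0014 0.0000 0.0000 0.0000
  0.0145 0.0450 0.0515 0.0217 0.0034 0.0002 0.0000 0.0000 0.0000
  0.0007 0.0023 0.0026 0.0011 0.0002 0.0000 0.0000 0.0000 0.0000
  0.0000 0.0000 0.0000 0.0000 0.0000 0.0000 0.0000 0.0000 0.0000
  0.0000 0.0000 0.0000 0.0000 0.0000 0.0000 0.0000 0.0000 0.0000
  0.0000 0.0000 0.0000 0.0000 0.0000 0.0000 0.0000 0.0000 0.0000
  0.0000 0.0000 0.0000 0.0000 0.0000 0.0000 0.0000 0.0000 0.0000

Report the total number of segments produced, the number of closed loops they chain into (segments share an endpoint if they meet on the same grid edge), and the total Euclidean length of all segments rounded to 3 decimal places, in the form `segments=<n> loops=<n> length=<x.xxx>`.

segments=8 loops=1 length=6.890

cell (0,0): code 0100 → (0.584,1.000)–(1.000,0.609)
cell (0,1): code 1100 → (0.439,2.000)–(0.584,1.000)
cell (0,2): code 1000 → (1.000,2.618)–(0.439,2.000)
cell (1,0): code 0110 → (1.000,0.609)–(2.000,0.593)
cell (1,2): code 1001 → (2.000,2.635)–(1.000,2.618)
cell (2,0): code 0010 → (2.000,0.593)–(2.440,1.000)
cell (2,1): code 0011 → (2.440,1.000)–(2.586,2.000)
cell (2,2): code 0001 → (2.586,2.000)–(2.000,2.635)
total: 8 segments, chained into 1 closed loop(s), length Σ = 6.889832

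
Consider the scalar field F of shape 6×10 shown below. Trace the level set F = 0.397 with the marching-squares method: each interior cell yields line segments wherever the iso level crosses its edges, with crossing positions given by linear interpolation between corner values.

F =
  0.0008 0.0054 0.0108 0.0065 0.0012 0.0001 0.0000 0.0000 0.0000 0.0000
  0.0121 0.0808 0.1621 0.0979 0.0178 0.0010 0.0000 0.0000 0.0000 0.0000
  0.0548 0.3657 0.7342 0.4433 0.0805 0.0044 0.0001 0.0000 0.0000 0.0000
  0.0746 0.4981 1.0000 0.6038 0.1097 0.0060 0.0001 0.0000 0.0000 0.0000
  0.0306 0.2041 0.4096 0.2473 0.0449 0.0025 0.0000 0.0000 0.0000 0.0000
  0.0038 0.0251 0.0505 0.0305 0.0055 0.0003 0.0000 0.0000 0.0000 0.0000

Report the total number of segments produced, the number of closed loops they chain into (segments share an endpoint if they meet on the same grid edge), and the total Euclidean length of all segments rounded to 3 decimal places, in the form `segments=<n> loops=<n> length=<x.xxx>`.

segments=12 loops=1 length=7.914

cell (1,1): code 0100 → (1.411,2.000)–(2.000,1.085)
cell (1,2): code 1100 → (1.866,3.000)–(1.411,2.000)
cell (1,3): code 1000 → (2.000,3.128)–(1.866,3.000)
cell (2,0): code 0100 → (2.236,1.000)–(3.000,0.761)
cell (2,1): code 1110 → (2.000,1.085)–(2.236,1.000)
cell (2,3): code 1001 → (3.000,3.419)–(2.000,3.128)
cell (3,0): code 0010 → (3.000,0.761)–(3.344,1.000)
cell (3,1): code 0111 → (3.344,1.000)–(4.000,1.939)
cell (3,2): code 1011 → (4.000,2.078)–(3.580,3.000)
cell (3,3): code 0001 → (3.580,3.000)–(3.000,3.419)
cell (4,1): code 0010 → (4.000,1.939)–(4.035,2.000)
cell (4,2): code 0001 → (4.035,2.000)–(4.000,2.078)
total: 12 segments, chained into 1 closed loop(s), length Σ = 7.913522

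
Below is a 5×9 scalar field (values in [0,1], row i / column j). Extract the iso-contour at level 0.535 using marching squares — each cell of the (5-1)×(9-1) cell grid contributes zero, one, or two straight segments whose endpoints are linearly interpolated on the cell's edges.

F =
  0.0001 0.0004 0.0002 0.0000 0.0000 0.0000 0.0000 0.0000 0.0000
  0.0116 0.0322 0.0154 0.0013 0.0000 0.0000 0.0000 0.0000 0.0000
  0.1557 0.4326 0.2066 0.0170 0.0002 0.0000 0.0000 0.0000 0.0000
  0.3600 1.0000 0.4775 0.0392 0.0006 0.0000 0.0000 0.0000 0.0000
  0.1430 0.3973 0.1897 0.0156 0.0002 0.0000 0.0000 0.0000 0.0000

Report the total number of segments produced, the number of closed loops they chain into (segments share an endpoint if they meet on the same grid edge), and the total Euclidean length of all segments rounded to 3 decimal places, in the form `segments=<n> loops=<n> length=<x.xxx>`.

segments=4 loops=1 length=4.543

cell (2,0): code 0100 → (2.180,1.000)–(3.000,0.273)
cell (2,1): code 1000 → (3.000,1.890)–(2.180,1.000)
cell (3,0): code 0010 → (3.000,0.273)–(3.772,1.000)
cell (3,1): code 0001 → (3.772,1.000)–(3.000,1.890)
total: 4 segments, chained into 1 closed loop(s), length Σ = 4.542647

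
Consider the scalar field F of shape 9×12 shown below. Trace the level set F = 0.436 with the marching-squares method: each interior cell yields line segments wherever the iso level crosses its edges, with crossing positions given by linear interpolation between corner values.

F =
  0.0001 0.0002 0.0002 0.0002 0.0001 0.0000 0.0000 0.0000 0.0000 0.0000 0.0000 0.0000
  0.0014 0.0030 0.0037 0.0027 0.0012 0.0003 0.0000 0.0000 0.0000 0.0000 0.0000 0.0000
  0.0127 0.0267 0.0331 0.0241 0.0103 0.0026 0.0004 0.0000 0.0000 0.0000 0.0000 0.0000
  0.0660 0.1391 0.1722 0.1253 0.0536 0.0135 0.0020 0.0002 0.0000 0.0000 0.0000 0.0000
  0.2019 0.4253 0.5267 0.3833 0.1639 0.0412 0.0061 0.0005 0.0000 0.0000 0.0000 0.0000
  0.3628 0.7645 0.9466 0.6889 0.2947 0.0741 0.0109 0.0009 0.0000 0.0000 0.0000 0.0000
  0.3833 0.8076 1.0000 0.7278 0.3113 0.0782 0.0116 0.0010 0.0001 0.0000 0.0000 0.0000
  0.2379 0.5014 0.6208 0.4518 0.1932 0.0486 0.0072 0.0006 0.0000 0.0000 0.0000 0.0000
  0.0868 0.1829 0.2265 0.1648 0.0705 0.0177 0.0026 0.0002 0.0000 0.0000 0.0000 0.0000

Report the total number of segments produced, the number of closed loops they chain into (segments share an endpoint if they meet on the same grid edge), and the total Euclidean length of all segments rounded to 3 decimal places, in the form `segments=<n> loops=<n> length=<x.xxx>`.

segments=14 loops=1 length=11.335

cell (3,1): code 0100 → (3.744,2.000)–(4.000,1.106)
cell (3,2): code 1000 → (4.000,2.632)–(3.744,2.000)
cell (4,0): code 0100 → (4.032,1.000)–(5.000,0.182)
cell (4,1): code 1110 → (4.000,1.106)–(4.032,1.000)
cell (4,2): code 1101 → (4.172,3.000)–(4.000,2.632)
cell (4,3): code 1000 → (5.000,3.642)–(4.172,3.000)
cell (5,0): code 0110 → (5.000,0.182)–(6.000,0.124)
cell (5,3): code 1001 → (6.000,3.701)–(5.000,3.642)
cell (6,0): code 0110 → (6.000,0.124)–(7.000,0.752)
cell (6,3): code 1001 → (7.000,3.061)–(6.000,3.701)
cell (7,0): code 0010 → (7.000,0.752)–(7.205,1.000)
cell (7,1): code 0011 → (7.205,1.000)–(7.469,2.000)
cell (7,2): code 0011 → (7.469,2.000)–(7.055,3.000)
cell (7,3): code 0001 → (7.055,3.000)–(7.000,3.061)
total: 14 segments, chained into 1 closed loop(s), length Σ = 11.335048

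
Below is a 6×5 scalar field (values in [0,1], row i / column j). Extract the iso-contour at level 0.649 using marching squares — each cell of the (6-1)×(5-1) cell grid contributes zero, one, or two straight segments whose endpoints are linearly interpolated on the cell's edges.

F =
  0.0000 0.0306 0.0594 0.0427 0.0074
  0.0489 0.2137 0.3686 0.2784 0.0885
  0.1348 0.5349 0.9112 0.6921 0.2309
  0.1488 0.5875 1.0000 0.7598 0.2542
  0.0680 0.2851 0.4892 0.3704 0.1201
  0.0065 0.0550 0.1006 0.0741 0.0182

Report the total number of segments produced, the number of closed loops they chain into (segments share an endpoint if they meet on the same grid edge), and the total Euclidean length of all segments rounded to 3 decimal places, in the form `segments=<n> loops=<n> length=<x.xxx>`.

segments=8 loops=1 length=6.608

cell (1,1): code 0100 → (1.517,2.000)–(2.000,1.303)
cell (1,2): code 1100 → (1.896,3.000)–(1.517,2.000)
cell (1,3): code 1000 → (2.000,3.093)–(1.896,3.000)
cell (2,1): code 0110 → (2.000,1.303)–(3.000,1.149)
cell (2,3): code 1001 → (3.000,3.219)–(2.000,3.093)
cell (3,1): code 0010 → (3.000,1.149)–(3.687,2.000)
cell (3,2): code 0011 → (3.687,2.000)–(3.285,3.000)
cell (3,3): code 0001 → (3.285,3.000)–(3.000,3.219)
total: 8 segments, chained into 1 closed loop(s), length Σ = 6.607888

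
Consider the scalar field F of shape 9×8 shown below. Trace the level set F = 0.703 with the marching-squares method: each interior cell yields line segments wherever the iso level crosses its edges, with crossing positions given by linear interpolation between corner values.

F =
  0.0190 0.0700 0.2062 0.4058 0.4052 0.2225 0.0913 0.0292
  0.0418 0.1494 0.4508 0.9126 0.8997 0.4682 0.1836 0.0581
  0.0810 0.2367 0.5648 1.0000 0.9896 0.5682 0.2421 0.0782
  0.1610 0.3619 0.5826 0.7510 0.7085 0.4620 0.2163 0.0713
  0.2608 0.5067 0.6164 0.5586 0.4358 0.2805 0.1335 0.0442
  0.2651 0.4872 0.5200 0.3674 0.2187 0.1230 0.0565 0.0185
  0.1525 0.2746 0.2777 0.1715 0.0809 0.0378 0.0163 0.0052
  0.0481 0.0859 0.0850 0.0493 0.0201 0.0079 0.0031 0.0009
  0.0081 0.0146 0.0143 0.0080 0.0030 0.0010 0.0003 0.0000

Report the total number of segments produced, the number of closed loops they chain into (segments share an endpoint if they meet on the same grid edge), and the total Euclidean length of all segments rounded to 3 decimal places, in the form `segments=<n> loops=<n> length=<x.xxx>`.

cell (0,2): code 0100 → (0.586,3.000)–(1.000,2.546)
cell (0,3): code 1100 → (0.602,4.000)–(0.586,3.000)
cell (0,4): code 1000 → (1.000,4.456)–(0.602,4.000)
cell (1,2): code 0110 → (1.000,2.546)–(2.000,2.318)
cell (1,4): code 1001 → (2.000,4.680)–(1.000,4.456)
cell (2,2): code 0110 → (2.000,2.318)–(3.000,2.715)
cell (2,4): code 1001 → (3.000,4.022)–(2.000,4.680)
cell (3,2): code 0010 → (3.000,2.715)–(3.249,3.000)
cell (3,3): code 0011 → (3.249,3.000)–(3.020,4.000)
cell (3,4): code 0001 → (3.020,4.000)–(3.000,4.022)
total: 10 segments, chained into 1 closed loop(s), length Σ = 7.977652

segments=10 loops=1 length=7.978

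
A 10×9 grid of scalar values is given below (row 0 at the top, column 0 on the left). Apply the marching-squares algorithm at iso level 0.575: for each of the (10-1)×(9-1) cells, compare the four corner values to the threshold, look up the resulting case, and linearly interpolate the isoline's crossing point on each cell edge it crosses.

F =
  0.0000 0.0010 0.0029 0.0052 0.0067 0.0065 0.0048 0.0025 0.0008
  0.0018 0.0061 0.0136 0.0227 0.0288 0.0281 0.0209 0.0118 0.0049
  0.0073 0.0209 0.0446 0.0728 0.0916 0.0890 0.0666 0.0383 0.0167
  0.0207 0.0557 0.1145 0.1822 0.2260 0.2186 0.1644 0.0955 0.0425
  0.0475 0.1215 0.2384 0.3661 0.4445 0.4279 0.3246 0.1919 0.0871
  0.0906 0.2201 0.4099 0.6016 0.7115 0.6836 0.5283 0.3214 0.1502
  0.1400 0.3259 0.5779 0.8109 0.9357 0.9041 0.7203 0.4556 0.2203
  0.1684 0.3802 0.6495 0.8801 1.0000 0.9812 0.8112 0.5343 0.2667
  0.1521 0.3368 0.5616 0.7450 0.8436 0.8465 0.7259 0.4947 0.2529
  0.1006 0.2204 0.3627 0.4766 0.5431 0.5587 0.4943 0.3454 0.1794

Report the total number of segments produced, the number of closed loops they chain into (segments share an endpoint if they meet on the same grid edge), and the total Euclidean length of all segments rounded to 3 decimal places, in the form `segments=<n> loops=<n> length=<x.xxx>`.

segments=18 loops=1 length=15.008

cell (4,2): code 0100 → (4.887,3.000)–(5.000,2.861)
cell (4,3): code 1100 → (4.489,4.000)–(4.887,3.000)
cell (4,4): code 1100 → (4.575,5.000)–(4.489,4.000)
cell (4,5): code 1000 → (5.000,5.699)–(4.575,5.000)
cell (5,1): code 0100 → (5.983,2.000)–(6.000,1.988)
cell (5,2): code 1110 → (5.000,2.861)–(5.983,2.000)
cell (5,5): code 1101 → (5.243,6.000)–(5.000,5.699)
cell (5,6): code 1000 → (6.000,6.549)–(5.243,6.000)
cell (6,1): code 0110 → (6.000,1.988)–(7.000,1.723)
cell (6,6): code 1001 → (7.000,6.853)–(6.000,6.549)
cell (7,1): code 0010 → (7.000,1.723)–(7.848,2.000)
cell (7,2): code 0111 → (7.848,2.000)–(8.000,2.073)
cell (7,6): code 1001 → (8.000,6.653)–(7.000,6.853)
cell (8,2): code 0010 → (8.000,2.073)–(8.633,3.000)
cell (8,3): code 0011 → (8.633,3.000)–(8.894,4.000)
cell (8,4): code 0011 → (8.894,4.000)–(8.943,5.000)
cell (8,5): code 0011 → (8.943,5.000)–(8.652,6.000)
cell (8,6): code 0001 → (8.652,6.000)–(8.000,6.653)
total: 18 segments, chained into 1 closed loop(s), length Σ = 15.007776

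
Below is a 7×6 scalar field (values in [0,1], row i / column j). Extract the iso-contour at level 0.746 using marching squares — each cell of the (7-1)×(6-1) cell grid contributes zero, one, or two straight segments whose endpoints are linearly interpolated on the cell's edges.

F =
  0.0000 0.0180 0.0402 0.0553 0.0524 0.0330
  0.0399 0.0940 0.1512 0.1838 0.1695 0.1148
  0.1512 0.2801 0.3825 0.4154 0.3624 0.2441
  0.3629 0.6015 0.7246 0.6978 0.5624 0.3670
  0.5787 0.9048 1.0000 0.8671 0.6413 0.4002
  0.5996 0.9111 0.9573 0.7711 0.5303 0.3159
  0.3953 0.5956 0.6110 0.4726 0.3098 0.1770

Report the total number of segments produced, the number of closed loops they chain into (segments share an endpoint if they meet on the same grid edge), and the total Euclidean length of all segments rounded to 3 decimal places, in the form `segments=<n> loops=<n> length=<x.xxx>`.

cell (3,0): code 0100 → (3.476,1.000)–(4.000,0.513)
cell (3,1): code 1100 → (3.078,2.000)–(3.476,1.000)
cell (3,2): code 1100 → (3.285,3.000)–(3.078,2.000)
cell (3,3): code 1000 → (4.000,3.536)–(3.285,3.000)
cell (4,0): code 0110 → (4.000,0.513)–(5.000,0.470)
cell (4,3): code 1001 → (5.000,3.104)–(4.000,3.536)
cell (5,0): code 0010 → (5.000,0.470)–(5.523,1.000)
cell (5,1): code 0011 → (5.523,1.000)–(5.610,2.000)
cell (5,2): code 0011 → (5.610,2.000)–(5.084,3.000)
cell (5,3): code 0001 → (5.084,3.000)–(5.000,3.104)
total: 10 segments, chained into 1 closed loop(s), length Σ = 8.809542

segments=10 loops=1 length=8.810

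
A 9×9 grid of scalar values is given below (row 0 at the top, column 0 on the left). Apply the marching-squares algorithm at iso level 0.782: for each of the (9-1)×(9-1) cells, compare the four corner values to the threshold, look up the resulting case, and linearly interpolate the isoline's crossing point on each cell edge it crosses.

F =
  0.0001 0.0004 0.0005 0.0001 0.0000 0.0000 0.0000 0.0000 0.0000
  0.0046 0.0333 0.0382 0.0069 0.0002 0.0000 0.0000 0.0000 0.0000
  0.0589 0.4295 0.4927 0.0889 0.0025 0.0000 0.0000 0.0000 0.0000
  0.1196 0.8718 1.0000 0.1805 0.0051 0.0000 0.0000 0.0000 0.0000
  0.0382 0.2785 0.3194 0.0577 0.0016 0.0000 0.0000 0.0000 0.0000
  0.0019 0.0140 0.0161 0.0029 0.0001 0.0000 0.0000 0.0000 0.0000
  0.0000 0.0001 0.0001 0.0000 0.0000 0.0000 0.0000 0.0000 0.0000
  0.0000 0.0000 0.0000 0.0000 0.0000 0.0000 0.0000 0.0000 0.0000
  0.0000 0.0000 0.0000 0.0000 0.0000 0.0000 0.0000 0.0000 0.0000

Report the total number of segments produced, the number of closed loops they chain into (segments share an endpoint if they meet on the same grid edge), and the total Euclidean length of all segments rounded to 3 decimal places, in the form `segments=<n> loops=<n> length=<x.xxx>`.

cell (2,0): code 0100 → (2.797,1.000)–(3.000,0.881)
cell (2,1): code 1100 → (2.570,2.000)–(2.797,1.000)
cell (2,2): code 1000 → (3.000,2.266)–(2.570,2.000)
cell (3,0): code 0010 → (3.000,0.881)–(3.151,1.000)
cell (3,1): code 0011 → (3.151,1.000)–(3.320,2.000)
cell (3,2): code 0001 → (3.320,2.000)–(3.000,2.266)
total: 6 segments, chained into 1 closed loop(s), length Σ = 3.389611

segments=6 loops=1 length=3.390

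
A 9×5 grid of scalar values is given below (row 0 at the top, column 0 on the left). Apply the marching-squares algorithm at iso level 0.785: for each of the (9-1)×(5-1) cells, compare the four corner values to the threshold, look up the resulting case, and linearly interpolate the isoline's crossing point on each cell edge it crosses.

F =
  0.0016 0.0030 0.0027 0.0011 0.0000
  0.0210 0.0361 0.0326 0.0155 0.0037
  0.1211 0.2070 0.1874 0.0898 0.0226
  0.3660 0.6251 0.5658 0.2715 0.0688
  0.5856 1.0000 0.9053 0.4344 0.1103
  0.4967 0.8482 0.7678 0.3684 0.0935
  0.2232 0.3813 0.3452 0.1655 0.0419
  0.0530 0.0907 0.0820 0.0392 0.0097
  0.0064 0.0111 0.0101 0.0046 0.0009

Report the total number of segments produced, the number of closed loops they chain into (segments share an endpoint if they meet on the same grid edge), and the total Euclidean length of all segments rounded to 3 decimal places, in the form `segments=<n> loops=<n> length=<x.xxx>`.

segments=8 loops=1 length=5.472

cell (3,0): code 0100 → (3.427,1.000)–(4.000,0.481)
cell (3,1): code 1100 → (3.646,2.000)–(3.427,1.000)
cell (3,2): code 1000 → (4.000,2.255)–(3.646,2.000)
cell (4,0): code 0110 → (4.000,0.481)–(5.000,0.820)
cell (4,1): code 1011 → (5.000,1.786)–(4.875,2.000)
cell (4,2): code 0001 → (4.875,2.000)–(4.000,2.255)
cell (5,0): code 0010 → (5.000,0.820)–(5.135,1.000)
cell (5,1): code 0001 → (5.135,1.000)–(5.000,1.786)
total: 8 segments, chained into 1 closed loop(s), length Σ = 5.471774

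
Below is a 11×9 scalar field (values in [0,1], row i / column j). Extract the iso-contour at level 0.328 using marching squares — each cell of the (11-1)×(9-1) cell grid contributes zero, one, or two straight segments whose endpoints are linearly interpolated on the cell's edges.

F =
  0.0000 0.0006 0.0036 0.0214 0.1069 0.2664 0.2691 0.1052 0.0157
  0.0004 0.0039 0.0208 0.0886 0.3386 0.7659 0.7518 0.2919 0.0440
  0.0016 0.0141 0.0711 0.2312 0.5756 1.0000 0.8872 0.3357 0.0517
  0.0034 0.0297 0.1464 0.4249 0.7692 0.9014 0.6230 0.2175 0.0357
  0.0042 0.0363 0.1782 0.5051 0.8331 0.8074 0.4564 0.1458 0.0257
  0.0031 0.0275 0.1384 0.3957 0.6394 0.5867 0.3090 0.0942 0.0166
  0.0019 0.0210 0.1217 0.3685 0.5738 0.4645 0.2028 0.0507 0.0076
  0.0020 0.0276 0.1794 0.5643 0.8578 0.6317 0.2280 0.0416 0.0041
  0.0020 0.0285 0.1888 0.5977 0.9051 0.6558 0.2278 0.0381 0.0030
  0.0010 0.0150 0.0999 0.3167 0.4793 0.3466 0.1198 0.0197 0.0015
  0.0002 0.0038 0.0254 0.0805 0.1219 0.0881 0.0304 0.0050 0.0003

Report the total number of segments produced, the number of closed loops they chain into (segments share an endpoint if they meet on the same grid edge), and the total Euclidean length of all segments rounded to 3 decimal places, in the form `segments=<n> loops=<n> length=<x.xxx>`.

segments=28 loops=1 length=23.148

cell (0,3): code 0100 → (0.954,4.000)–(1.000,3.958)
cell (0,4): code 1100 → (0.123,5.000)–(0.954,4.000)
cell (0,5): code 1100 → (0.122,6.000)–(0.123,5.000)
cell (0,6): code 1000 → (1.000,6.922)–(0.122,6.000)
cell (1,3): code 0110 → (1.000,3.958)–(2.000,3.281)
cell (1,6): code 1101 → (1.824,7.000)–(1.000,6.922)
cell (1,7): code 1000 → (2.000,7.027)–(1.824,7.000)
cell (2,2): code 0100 → (2.500,3.000)–(3.000,2.652)
cell (2,3): code 1110 → (2.000,3.281)–(2.500,3.000)
cell (2,6): code 1011 → (3.000,6.727)–(2.065,7.000)
cell (2,7): code 0001 → (2.065,7.000)–(2.000,7.027)
cell (3,2): code 0110 → (3.000,2.652)–(4.000,2.458)
cell (3,6): code 1001 → (4.000,6.413)–(3.000,6.727)
cell (4,2): code 0110 → (4.000,2.458)–(5.000,2.737)
cell (4,5): code 1011 → (5.000,5.932)–(4.871,6.000)
cell (4,6): code 0001 → (4.871,6.000)–(4.000,6.413)
cell (5,2): code 0110 → (5.000,2.737)–(6.000,2.836)
cell (5,5): code 1001 → (6.000,5.522)–(5.000,5.932)
cell (6,2): code 0110 → (6.000,2.836)–(7.000,2.386)
cell (6,5): code 1001 → (7.000,5.752)–(6.000,5.522)
cell (7,2): code 0110 → (7.000,2.386)–(8.000,2.340)
cell (7,5): code 1001 → (8.000,5.766)–(7.000,5.752)
cell (8,2): code 0010 → (8.000,2.340)–(8.960,3.000)
cell (8,3): code 0111 → (8.960,3.000)–(9.000,3.069)
cell (8,5): code 1001 → (9.000,5.082)–(8.000,5.766)
cell (9,3): code 0010 → (9.000,3.069)–(9.423,4.000)
cell (9,4): code 0011 → (9.423,4.000)–(9.072,5.000)
cell (9,5): code 0001 → (9.072,5.000)–(9.000,5.082)
total: 28 segments, chained into 1 closed loop(s), length Σ = 23.147817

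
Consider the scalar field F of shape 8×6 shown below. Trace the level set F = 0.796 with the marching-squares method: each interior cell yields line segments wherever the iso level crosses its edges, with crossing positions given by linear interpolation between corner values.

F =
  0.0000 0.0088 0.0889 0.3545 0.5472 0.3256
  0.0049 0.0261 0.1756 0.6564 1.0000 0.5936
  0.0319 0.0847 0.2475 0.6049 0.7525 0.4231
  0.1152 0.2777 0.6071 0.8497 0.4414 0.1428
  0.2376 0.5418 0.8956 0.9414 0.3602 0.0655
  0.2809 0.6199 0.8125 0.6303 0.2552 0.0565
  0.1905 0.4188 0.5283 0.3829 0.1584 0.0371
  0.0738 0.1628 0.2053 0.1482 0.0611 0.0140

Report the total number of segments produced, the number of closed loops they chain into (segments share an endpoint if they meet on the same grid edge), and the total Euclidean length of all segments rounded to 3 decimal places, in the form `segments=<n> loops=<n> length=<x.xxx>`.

cell (0,3): code 0100 → (0.549,4.000)–(1.000,3.406)
cell (0,4): code 1000 → (1.000,4.502)–(0.549,4.000)
cell (1,3): code 0010 → (1.000,3.406)–(1.824,4.000)
cell (1,4): code 0001 → (1.824,4.000)–(1.000,4.502)
cell (2,2): code 0100 → (2.781,3.000)–(3.000,2.779)
cell (2,3): code 1000 → (3.000,3.132)–(2.781,3.000)
cell (3,1): code 0100 → (3.655,2.000)–(4.000,1.718)
cell (3,2): code 1110 → (3.000,2.779)–(3.655,2.000)
cell (3,3): code 1001 → (4.000,3.250)–(3.000,3.132)
cell (4,1): code 0110 → (4.000,1.718)–(5.000,1.914)
cell (4,2): code 1011 → (5.000,2.091)–(4.467,3.000)
cell (4,3): code 0001 → (4.467,3.000)–(4.000,3.250)
cell (5,1): code 0010 → (5.000,1.914)–(5.058,2.000)
cell (5,2): code 0001 → (5.058,2.000)–(5.000,2.091)
total: 14 segments, chained into 2 closed loop(s), length Σ = 9.252019

segments=14 loops=2 length=9.252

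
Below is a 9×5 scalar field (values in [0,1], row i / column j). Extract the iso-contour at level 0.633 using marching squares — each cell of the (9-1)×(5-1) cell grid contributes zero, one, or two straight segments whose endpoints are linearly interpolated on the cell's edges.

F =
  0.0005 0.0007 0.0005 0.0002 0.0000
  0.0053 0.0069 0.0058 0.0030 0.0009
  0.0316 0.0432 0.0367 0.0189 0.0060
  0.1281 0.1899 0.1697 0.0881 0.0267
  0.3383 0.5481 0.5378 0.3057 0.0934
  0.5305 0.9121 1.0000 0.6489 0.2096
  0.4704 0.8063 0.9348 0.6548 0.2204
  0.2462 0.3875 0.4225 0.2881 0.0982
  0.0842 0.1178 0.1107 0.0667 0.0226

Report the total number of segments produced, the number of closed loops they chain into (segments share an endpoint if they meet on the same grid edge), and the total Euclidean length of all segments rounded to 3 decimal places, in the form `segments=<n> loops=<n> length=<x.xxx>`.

segments=10 loops=1 length=8.277

cell (4,0): code 0100 → (4.233,1.000)–(5.000,0.269)
cell (4,1): code 1100 → (4.206,2.000)–(4.233,1.000)
cell (4,2): code 1100 → (4.954,3.000)–(4.206,2.000)
cell (4,3): code 1000 → (5.000,3.036)–(4.954,3.000)
cell (5,0): code 0110 → (5.000,0.269)–(6.000,0.484)
cell (5,3): code 1001 → (6.000,3.050)–(5.000,3.036)
cell (6,0): code 0010 → (6.000,0.484)–(6.414,1.000)
cell (6,1): code 0011 → (6.414,1.000)–(6.589,2.000)
cell (6,2): code 0011 → (6.589,2.000)–(6.059,3.000)
cell (6,3): code 0001 → (6.059,3.000)–(6.000,3.050)
total: 10 segments, chained into 1 closed loop(s), length Σ = 8.276509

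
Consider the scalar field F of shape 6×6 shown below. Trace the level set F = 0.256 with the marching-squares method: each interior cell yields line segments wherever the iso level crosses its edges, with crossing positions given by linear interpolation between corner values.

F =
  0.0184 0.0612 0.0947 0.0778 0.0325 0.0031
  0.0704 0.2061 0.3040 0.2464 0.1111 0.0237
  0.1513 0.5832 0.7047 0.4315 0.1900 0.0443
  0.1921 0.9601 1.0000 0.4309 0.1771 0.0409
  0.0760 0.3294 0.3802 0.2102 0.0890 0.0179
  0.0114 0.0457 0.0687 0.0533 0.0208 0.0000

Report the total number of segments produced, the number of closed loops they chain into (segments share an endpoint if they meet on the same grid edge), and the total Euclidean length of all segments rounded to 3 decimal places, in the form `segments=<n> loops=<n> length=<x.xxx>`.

segments=14 loops=1 length=11.268

cell (0,1): code 0100 → (0.771,2.000)–(1.000,1.510)
cell (0,2): code 1000 → (1.000,2.833)–(0.771,2.000)
cell (1,0): code 0100 → (1.132,1.000)–(2.000,0.242)
cell (1,1): code 1110 → (1.000,1.510)–(1.132,1.000)
cell (1,2): code 1101 → (1.052,3.000)–(1.000,2.833)
cell (1,3): code 1000 → (2.000,3.727)–(1.052,3.000)
cell (2,0): code 0110 → (2.000,0.242)–(3.000,0.083)
cell (2,3): code 1001 → (3.000,3.689)–(2.000,3.727)
cell (3,0): code 0110 → (3.000,0.083)–(4.000,0.710)
cell (3,2): code 1011 → (4.000,2.731)–(3.792,3.000)
cell (3,3): code 0001 → (3.792,3.000)–(3.000,3.689)
cell (4,0): code 0010 → (4.000,0.710)–(4.259,1.000)
cell (4,1): code 0011 → (4.259,1.000)–(4.399,2.000)
cell (4,2): code 0001 → (4.399,2.000)–(4.000,2.731)
total: 14 segments, chained into 1 closed loop(s), length Σ = 11.267600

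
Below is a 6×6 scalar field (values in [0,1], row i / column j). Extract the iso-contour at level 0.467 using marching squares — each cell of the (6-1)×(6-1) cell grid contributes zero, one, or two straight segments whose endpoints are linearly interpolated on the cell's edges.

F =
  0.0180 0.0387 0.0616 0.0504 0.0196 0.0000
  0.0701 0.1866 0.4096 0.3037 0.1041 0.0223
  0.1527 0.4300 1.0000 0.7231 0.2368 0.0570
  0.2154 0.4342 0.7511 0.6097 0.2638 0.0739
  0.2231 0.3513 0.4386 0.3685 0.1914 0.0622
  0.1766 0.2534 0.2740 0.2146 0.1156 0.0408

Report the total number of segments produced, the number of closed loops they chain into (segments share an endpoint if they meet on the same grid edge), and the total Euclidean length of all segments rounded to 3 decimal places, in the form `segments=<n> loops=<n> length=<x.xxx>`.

segments=8 loops=1 length=8.202

cell (1,1): code 0100 → (1.097,2.000)–(2.000,1.065)
cell (1,2): code 1100 → (1.389,3.000)–(1.097,2.000)
cell (1,3): code 1000 → (2.000,3.527)–(1.389,3.000)
cell (2,1): code 0110 → (2.000,1.065)–(3.000,1.104)
cell (2,3): code 1001 → (3.000,3.413)–(2.000,3.527)
cell (3,1): code 0010 → (3.000,1.104)–(3.909,2.000)
cell (3,2): code 0011 → (3.909,2.000)–(3.592,3.000)
cell (3,3): code 0001 → (3.592,3.000)–(3.000,3.413)
total: 8 segments, chained into 1 closed loop(s), length Σ = 8.202403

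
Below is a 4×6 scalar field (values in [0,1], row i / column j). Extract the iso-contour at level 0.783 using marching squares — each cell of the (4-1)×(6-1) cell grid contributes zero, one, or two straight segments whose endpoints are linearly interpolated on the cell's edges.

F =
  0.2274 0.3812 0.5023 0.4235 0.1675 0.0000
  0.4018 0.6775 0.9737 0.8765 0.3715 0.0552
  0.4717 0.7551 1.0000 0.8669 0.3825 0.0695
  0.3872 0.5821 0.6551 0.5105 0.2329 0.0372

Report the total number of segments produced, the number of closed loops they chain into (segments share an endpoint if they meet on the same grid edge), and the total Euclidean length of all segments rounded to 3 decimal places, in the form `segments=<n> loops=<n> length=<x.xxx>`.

cell (0,1): code 0100 → (0.595,2.000)–(1.000,1.356)
cell (0,2): code 1100 → (0.794,3.000)–(0.595,2.000)
cell (0,3): code 1000 → (1.000,3.185)–(0.794,3.000)
cell (1,1): code 0110 → (1.000,1.356)–(2.000,1.114)
cell (1,3): code 1001 → (2.000,3.173)–(1.000,3.185)
cell (2,1): code 0010 → (2.000,1.114)–(2.629,2.000)
cell (2,2): code 0011 → (2.629,2.000)–(2.235,3.000)
cell (2,3): code 0001 → (2.235,3.000)–(2.000,3.173)
total: 8 segments, chained into 1 closed loop(s), length Σ = 6.539803

segments=8 loops=1 length=6.540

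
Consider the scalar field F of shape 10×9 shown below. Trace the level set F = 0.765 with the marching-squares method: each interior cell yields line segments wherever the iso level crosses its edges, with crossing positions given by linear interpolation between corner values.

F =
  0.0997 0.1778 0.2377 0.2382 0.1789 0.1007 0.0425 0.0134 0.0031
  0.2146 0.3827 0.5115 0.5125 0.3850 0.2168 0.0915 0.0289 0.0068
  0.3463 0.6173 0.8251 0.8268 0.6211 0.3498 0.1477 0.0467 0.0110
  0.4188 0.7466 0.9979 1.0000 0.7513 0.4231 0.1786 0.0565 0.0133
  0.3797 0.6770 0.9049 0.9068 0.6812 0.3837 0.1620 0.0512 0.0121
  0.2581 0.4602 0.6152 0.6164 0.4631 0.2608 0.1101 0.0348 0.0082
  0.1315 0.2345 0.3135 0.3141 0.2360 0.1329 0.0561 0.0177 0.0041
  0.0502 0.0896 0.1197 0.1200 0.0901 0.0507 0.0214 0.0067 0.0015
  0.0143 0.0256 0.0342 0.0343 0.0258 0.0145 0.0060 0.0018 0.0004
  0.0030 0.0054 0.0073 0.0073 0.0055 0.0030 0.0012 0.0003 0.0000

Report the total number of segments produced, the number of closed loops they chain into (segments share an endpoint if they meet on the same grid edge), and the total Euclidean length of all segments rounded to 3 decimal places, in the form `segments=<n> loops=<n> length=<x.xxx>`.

segments=10 loops=1 length=8.755

cell (1,1): code 0100 → (1.808,2.000)–(2.000,1.711)
cell (1,2): code 1100 → (1.803,3.000)–(1.808,2.000)
cell (1,3): code 1000 → (2.000,3.300)–(1.803,3.000)
cell (2,1): code 0110 → (2.000,1.711)–(3.000,1.073)
cell (2,3): code 1001 → (3.000,3.945)–(2.000,3.300)
cell (3,1): code 0110 → (3.000,1.073)–(4.000,1.386)
cell (3,3): code 1001 → (4.000,3.629)–(3.000,3.945)
cell (4,1): code 0010 → (4.000,1.386)–(4.483,2.000)
cell (4,2): code 0011 → (4.483,2.000)–(4.488,3.000)
cell (4,3): code 0001 → (4.488,3.000)–(4.000,3.629)
total: 10 segments, chained into 1 closed loop(s), length Σ = 8.755319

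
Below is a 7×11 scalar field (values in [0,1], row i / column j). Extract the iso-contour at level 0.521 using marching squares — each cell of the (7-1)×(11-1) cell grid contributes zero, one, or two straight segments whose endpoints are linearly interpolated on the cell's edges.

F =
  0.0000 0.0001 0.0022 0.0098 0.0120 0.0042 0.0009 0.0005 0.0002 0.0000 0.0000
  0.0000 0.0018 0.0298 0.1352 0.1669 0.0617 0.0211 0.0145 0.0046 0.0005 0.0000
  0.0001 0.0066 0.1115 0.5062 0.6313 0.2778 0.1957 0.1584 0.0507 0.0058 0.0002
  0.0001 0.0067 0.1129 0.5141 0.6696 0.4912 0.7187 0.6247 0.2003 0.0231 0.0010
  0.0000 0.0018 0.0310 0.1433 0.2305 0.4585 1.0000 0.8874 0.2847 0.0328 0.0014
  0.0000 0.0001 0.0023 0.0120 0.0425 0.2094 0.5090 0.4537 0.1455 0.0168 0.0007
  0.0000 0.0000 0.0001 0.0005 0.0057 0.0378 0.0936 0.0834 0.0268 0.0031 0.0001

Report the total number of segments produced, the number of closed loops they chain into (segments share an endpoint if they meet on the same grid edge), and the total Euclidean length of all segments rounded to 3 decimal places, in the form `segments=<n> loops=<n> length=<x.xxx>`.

segments=14 loops=2 length=13.069

cell (1,3): code 0100 → (1.762,4.000)–(2.000,3.118)
cell (1,4): code 1000 → (2.000,4.312)–(1.762,4.000)
cell (2,3): code 0110 → (2.000,3.118)–(3.000,3.044)
cell (2,4): code 1001 → (3.000,4.833)–(2.000,4.312)
cell (2,5): code 0100 → (2.622,6.000)–(3.000,5.131)
cell (2,6): code 1100 → (2.778,7.000)–(2.622,6.000)
cell (2,7): code 1000 → (3.000,7.244)–(2.778,7.000)
cell (3,3): code 0010 → (3.000,3.044)–(3.338,4.000)
cell (3,4): code 0001 → (3.338,4.000)–(3.000,4.833)
cell (3,5): code 0110 → (3.000,5.131)–(4.000,5.115)
cell (3,7): code 1001 → (4.000,7.608)–(3.000,7.244)
cell (4,5): code 0010 → (4.000,5.115)–(4.976,6.000)
cell (4,6): code 0011 → (4.976,6.000)–(4.845,7.000)
cell (4,7): code 0001 → (4.845,7.000)–(4.000,7.608)
total: 14 segments, chained into 2 closed loop(s), length Σ = 13.068892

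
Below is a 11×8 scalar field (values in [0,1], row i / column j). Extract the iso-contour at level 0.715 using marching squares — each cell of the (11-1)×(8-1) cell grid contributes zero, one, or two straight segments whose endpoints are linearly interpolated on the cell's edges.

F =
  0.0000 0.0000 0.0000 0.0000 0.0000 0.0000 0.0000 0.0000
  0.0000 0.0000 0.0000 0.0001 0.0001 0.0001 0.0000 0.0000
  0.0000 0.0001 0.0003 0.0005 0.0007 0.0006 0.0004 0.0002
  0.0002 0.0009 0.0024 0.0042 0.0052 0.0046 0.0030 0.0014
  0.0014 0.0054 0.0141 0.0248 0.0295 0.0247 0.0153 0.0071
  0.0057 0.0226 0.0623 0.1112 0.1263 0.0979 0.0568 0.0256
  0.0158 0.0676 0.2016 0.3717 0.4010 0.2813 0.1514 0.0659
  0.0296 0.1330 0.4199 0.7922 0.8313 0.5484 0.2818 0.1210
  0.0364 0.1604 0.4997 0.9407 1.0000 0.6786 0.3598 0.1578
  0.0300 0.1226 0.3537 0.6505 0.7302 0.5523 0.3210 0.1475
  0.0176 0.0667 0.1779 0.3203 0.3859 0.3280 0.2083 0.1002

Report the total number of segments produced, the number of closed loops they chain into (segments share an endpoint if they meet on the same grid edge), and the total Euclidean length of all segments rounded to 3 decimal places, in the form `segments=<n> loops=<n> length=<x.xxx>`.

segments=10 loops=1 length=7.269

cell (6,2): code 0100 → (6.816,3.000)–(7.000,2.793)
cell (6,3): code 1100 → (6.730,4.000)–(6.816,3.000)
cell (6,4): code 1000 → (7.000,4.411)–(6.730,4.000)
cell (7,2): code 0110 → (7.000,2.793)–(8.000,2.488)
cell (7,4): code 1001 → (8.000,4.887)–(7.000,4.411)
cell (8,2): code 0010 → (8.000,2.488)–(8.778,3.000)
cell (8,3): code 0111 → (8.778,3.000)–(9.000,3.809)
cell (8,4): code 1001 → (9.000,4.085)–(8.000,4.887)
cell (9,3): code 0010 → (9.000,3.809)–(9.044,4.000)
cell (9,4): code 0001 → (9.044,4.000)–(9.000,4.085)
total: 10 segments, chained into 1 closed loop(s), length Σ = 7.269009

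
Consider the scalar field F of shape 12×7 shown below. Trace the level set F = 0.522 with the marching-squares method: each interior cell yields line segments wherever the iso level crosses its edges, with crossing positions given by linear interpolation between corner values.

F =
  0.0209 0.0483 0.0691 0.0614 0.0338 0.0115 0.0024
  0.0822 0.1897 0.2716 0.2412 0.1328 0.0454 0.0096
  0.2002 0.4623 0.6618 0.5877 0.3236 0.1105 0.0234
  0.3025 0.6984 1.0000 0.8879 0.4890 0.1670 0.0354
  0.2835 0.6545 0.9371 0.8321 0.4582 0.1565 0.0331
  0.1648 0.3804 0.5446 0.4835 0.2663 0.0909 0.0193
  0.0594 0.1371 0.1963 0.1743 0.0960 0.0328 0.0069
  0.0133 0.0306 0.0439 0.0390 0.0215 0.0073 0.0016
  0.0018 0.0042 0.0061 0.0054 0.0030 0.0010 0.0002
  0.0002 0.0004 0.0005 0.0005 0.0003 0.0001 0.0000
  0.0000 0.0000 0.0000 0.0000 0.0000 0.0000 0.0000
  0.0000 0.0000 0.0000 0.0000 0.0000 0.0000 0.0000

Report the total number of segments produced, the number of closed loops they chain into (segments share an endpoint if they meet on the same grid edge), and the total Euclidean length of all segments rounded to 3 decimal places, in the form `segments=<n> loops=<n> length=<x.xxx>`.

cell (1,1): code 0100 → (1.642,2.000)–(2.000,1.299)
cell (1,2): code 1100 → (1.810,3.000)–(1.642,2.000)
cell (1,3): code 1000 → (2.000,3.249)–(1.810,3.000)
cell (2,0): code 0100 → (2.253,1.000)–(3.000,0.554)
cell (2,1): code 1110 → (2.000,1.299)–(2.253,1.000)
cell (2,3): code 1001 → (3.000,3.917)–(2.000,3.249)
cell (3,0): code 0110 → (3.000,0.554)–(4.000,0.643)
cell (3,3): code 1001 → (4.000,3.829)–(3.000,3.917)
cell (4,0): code 0010 → (4.000,0.643)–(4.483,1.000)
cell (4,1): code 0111 → (4.483,1.000)–(5.000,1.862)
cell (4,2): code 1011 → (5.000,2.370)–(4.890,3.000)
cell (4,3): code 0001 → (4.890,3.000)–(4.000,3.829)
cell (5,1): code 0010 → (5.000,1.862)–(5.065,2.000)
cell (5,2): code 0001 → (5.065,2.000)–(5.000,2.370)
total: 14 segments, chained into 1 closed loop(s), length Σ = 10.576169

segments=14 loops=1 length=10.576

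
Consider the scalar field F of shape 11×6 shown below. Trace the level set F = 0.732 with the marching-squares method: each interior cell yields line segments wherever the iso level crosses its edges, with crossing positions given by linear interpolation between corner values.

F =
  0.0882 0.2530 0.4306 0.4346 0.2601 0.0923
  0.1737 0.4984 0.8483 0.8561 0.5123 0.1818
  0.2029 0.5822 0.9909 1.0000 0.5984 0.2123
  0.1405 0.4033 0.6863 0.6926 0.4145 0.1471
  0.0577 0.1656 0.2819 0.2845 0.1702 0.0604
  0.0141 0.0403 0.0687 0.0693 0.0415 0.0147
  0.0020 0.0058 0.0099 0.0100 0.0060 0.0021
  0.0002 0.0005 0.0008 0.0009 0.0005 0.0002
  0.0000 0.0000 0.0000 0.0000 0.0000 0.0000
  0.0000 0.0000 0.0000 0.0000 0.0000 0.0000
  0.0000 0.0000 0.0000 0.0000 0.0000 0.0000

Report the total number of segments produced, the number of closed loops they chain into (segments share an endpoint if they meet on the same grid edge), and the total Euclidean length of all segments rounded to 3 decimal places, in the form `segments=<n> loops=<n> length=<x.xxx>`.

cell (0,1): code 0100 → (0.722,2.000)–(1.000,1.668)
cell (0,2): code 1100 → (0.706,3.000)–(0.722,2.000)
cell (0,3): code 1000 → (1.000,3.361)–(0.706,3.000)
cell (1,1): code 0110 → (1.000,1.668)–(2.000,1.367)
cell (1,3): code 1001 → (2.000,3.667)–(1.000,3.361)
cell (2,1): code 0010 → (2.000,1.367)–(2.850,2.000)
cell (2,2): code 0011 → (2.850,2.000)–(2.872,3.000)
cell (2,3): code 0001 → (2.872,3.000)–(2.000,3.667)
total: 8 segments, chained into 1 closed loop(s), length Σ = 7.147967

segments=8 loops=1 length=7.148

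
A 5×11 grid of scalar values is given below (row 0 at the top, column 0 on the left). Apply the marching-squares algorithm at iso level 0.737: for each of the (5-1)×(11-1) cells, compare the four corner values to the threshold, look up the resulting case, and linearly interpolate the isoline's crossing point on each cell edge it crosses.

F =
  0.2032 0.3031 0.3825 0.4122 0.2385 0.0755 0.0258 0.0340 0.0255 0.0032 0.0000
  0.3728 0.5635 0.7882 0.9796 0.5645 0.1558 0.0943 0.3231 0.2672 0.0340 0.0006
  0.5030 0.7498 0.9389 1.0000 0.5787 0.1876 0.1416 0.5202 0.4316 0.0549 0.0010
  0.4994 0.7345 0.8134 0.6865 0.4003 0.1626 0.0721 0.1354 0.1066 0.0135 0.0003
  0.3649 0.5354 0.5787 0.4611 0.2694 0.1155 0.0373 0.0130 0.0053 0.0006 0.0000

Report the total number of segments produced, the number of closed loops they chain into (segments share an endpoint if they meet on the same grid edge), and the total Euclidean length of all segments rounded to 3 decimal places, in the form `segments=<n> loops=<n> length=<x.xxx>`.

segments=12 loops=1 length=8.511

cell (0,1): code 0100 → (0.874,2.000)–(1.000,1.772)
cell (0,2): code 1100 → (0.572,3.000)–(0.874,2.000)
cell (0,3): code 1000 → (1.000,3.584)–(0.572,3.000)
cell (1,0): code 0100 → (1.931,1.000)–(2.000,0.948)
cell (1,1): code 1110 → (1.000,1.772)–(1.931,1.000)
cell (1,3): code 1001 → (2.000,3.624)–(1.000,3.584)
cell (2,0): code 0010 → (2.000,0.948)–(2.837,1.000)
cell (2,1): code 0111 → (2.837,1.000)–(3.000,1.032)
cell (2,2): code 1011 → (3.000,2.602)–(2.839,3.000)
cell (2,3): code 0001 → (2.839,3.000)–(2.000,3.624)
cell (3,1): code 0010 → (3.000,1.032)–(3.326,2.000)
cell (3,2): code 0001 → (3.326,2.000)–(3.000,2.602)
total: 12 segments, chained into 1 closed loop(s), length Σ = 8.511315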